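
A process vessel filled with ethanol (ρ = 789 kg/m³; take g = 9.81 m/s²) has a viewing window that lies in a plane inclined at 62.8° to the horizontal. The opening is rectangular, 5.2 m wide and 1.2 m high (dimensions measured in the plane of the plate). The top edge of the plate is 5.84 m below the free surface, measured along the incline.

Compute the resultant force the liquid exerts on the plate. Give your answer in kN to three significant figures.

γ = ρg = 789 × 9.81 / 1000 = 7.74009 kN/m³.
Let θ = 62.8° be the plate's angle to the horizontal; measure y along the incline from where the plane meets the free surface. Vertical depth h = y·sinθ with sinθ = 0.889416.
The centroid lies 1.2/2 = 0.6 m below the top edge, so y_c = 5.84 + 0.6 = 6.44 m and h_c = 6.44 × 0.889416 = 5.72784 m.
A = 5.2 × 1.2 = 6.24 m².
Resultant F = γ·h_c·A = 7.74009 × 5.72784 × 6.24 = 276.644 kN.

F ≈ 277 kN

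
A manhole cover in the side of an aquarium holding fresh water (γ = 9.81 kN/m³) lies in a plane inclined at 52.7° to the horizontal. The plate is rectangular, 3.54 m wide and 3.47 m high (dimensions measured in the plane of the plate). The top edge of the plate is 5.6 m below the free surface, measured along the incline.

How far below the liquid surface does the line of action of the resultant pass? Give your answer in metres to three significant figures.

h_p = 5.94 m

γ = 9.81 kN/m³.
Let θ = 52.7° be the plate's angle to the horizontal; measure y along the incline from where the plane meets the free surface. Vertical depth h = y·sinθ with sinθ = 0.795473.
The centroid lies 3.47/2 = 1.735 m below the top edge, so y_c = 5.6 + 1.735 = 7.335 m and h_c = 7.335 × 0.795473 = 5.83479 m.
A = 3.54 × 3.47 = 12.2838 m².
Resultant F = γ·h_c·A = 9.81 × 5.83479 × 12.2838 = 703.116 kN.
I_c = b·h³/12 = 3.54 × 3.47³/12 = 12.3257 m⁴.
Centre of pressure: y_p = y_c + I_c/(y_c·A) = 7.335 + 12.3257/(7.335 × 12.2838) = 7.335 + 0.136798 = 7.4718 m along the plane.
Vertically, h_p = y_p·sinθ = 7.4718 × 0.795473 = 5.94362 m.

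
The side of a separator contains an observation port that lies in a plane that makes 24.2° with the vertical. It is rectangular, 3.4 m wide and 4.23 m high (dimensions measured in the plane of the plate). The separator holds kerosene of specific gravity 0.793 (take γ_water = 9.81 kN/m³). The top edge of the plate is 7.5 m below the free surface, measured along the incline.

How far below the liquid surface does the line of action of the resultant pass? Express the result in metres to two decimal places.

γ = 0.793 × 9.81 = 7.77933 kN/m³.
The plate makes 24.2° with the vertical, i.e. θ = 90° − 24.2° = 65.8° to the horizontal. Measuring y along the incline from the free-surface line, vertical depth h = y·sinθ with sinθ = 0.912120.
The centroid lies 4.23/2 = 2.115 m below the top edge, so y_c = 7.5 + 2.115 = 9.615 m and h_c = 9.615 × 0.912120 = 8.77003 m.
A = 3.4 × 4.23 = 14.382 m².
Resultant F = γ·h_c·A = 7.77933 × 8.77003 × 14.382 = 981.211 kN.
I_c = b·h³/12 = 3.4 × 4.23³/12 = 21.4446 m⁴.
Centre of pressure: y_p = y_c + I_c/(y_c·A) = 9.615 + 21.4446/(9.615 × 14.382) = 9.615 + 0.155078 = 9.77008 m along the plane.
Vertically, h_p = y_p·sinθ = 9.77008 × 0.912120 = 8.91149 m.

h_p = 8.91 m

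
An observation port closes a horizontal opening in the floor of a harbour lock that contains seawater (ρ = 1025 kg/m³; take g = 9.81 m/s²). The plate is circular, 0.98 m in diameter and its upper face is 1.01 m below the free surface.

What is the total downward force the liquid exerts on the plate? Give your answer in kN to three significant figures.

F ≈ 7.66 kN

γ = ρg = 1025 × 9.81 / 1000 = 10.05525 kN/m³.
The plate is horizontal, so pressure is uniform at p = γ·h = 10.05525 × 1.01 = 10.1558 kN/m².
A = π(0.49)² = 0.754296 m².
F = p·A = 10.1558 × 0.754296 = 7.66048 kN.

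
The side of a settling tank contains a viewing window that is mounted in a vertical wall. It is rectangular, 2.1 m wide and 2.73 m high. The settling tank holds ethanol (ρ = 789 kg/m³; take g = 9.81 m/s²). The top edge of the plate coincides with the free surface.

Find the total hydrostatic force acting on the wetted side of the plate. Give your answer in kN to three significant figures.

γ = ρg = 789 × 9.81 / 1000 = 7.74009 kN/m³.
The centroid lies 2.73/2 = 1.365 m below the top edge, so the centroid depth is h_c = 1.365 m.
A = 2.1 × 2.73 = 5.733 m².
Resultant F = γ·h_c·A = 7.74009 × 1.365 × 5.733 = 60.5704 kN.

F ≈ 60.6 kN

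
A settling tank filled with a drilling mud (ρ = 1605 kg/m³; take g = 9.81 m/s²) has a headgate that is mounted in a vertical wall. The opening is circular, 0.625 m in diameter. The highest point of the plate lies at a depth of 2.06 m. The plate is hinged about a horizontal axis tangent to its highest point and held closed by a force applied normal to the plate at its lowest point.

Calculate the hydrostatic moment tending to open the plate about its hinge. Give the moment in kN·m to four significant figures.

M ≈ 3.699 kN·m

γ = ρg = 1605 × 9.81 / 1000 = 15.74505 kN/m³.
The centroid is at the centre, 0.3125 m below the top of the plate, so the centroid depth is h_c = 2.06 + 0.3125 = 2.3725 m.
A = π(0.3125)² = 0.306796 m².
Resultant F = γ·h_c·A = 15.74505 × 2.3725 × 0.306796 = 11.4604 kN.
I_c = πr⁴/4 = π × 0.3125⁴/4 = 0.00749014 m⁴.
Centre of pressure: y_p = y_c + I_c/(y_c·A) = 2.3725 + 0.00749014/(2.3725 × 0.306796) = 2.3725 + 0.0102904 = 2.38279 m along the plane.
The resultant acts 0.3125 + 0.0102904 = 0.32279 m (along the plate) below the hinge at the top edge, so the moment about the hinge is M = F × 0.32279 = 11.4604 × 0.32279 = 3.6993 kN·m.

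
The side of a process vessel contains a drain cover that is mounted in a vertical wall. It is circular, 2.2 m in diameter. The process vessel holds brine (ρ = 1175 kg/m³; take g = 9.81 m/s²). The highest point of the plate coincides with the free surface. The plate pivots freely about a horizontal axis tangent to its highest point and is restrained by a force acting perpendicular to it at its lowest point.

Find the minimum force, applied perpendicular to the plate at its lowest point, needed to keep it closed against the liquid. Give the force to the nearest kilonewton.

γ = ρg = 1175 × 9.81 / 1000 = 11.52675 kN/m³.
The centroid is at the centre, 1.1 m below the top of the plate, so the centroid depth is h_c = 1.1 m.
A = π(1.1)² = 3.80133 m².
Resultant F = γ·h_c·A = 11.52675 × 1.1 × 3.80133 = 48.1987 kN.
I_c = πr⁴/4 = π × 1.1⁴/4 = 1.1499 m⁴.
Centre of pressure: y_p = y_c + I_c/(y_c·A) = 1.1 + 1.1499/(1.1 × 3.80133) = 1.1 + 0.274999 = 1.375 m along the plane.
The resultant acts 1.1 + 0.274999 = 1.375 m (along the plate) below the hinge at the top edge, so the moment about the hinge is M = F × 1.375 = 48.1987 × 1.375 = 66.2732 kN·m.
A normal force at the bottom, 2.2 m from the hinge, must supply this moment: P = 66.2732/2.2 = 30.1242 kN.

P ≈ 30 kN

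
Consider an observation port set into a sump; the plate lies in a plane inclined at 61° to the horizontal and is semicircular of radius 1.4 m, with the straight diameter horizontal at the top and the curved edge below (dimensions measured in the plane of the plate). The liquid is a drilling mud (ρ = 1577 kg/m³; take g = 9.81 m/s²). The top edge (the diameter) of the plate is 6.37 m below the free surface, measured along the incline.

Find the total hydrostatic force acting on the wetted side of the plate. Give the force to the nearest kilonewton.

F ≈ 290 kN

γ = ρg = 1577 × 9.81 / 1000 = 15.47037 kN/m³.
Let θ = 61° be the plate's angle to the horizontal; measure y along the incline from where the plane meets the free surface. Vertical depth h = y·sinθ with sinθ = 0.874620.
The centroid of a semicircle lies 4r/(3π) = 0.594178 m from the diameter, here below the top edge, so y_c = 6.37 + 0.594178 = 6.96418 m and h_c = 6.96418 × 0.874620 = 6.09101 m.
A = πr²/2 = π × 1.4²/2 = 3.07876 m².
Resultant F = γ·h_c·A = 15.47037 × 6.09101 × 3.07876 = 290.112 kN.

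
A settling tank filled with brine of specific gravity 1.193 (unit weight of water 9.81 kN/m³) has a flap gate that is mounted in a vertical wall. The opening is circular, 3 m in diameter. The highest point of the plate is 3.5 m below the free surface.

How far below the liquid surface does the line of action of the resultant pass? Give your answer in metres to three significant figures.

h_p = 5.11 m

γ = 1.193 × 9.81 = 11.70333 kN/m³.
The centroid is at the centre, 1.5 m below the top of the plate, so the centroid depth is h_c = 3.5 + 1.5 = 5 m.
A = π(1.5)² = 7.06858 m².
Resultant F = γ·h_c·A = 11.70333 × 5 × 7.06858 = 413.63 kN.
I_c = πr⁴/4 = π × 1.5⁴/4 = 3.97608 m⁴.
Centre of pressure: y_p = y_c + I_c/(y_c·A) = 5 + 3.97608/(5 × 7.06858) = 5 + 0.1125 = 5.1125 m along the plane.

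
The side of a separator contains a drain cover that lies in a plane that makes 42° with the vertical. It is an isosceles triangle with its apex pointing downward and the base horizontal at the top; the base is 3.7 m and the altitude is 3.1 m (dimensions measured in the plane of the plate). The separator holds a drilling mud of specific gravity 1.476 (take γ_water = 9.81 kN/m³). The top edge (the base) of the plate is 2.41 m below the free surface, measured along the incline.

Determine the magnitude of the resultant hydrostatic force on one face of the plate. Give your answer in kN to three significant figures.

γ = 1.476 × 9.81 = 14.47956 kN/m³.
The plate makes 42° with the vertical, i.e. θ = 90° − 42° = 48° to the horizontal. Measuring y along the incline from the free-surface line, vertical depth h = y·sinθ with sinθ = 0.743145.
With the apex down, the centroid sits h/3 = 3.1/3 = 1.03333 m below the base (the top edge), so y_c = 2.41 + 1.03333 = 3.44333 m and h_c = 3.44333 × 0.743145 = 2.55889 m.
A = ½ × 3.7 × 3.1 = 5.735 m².
Resultant F = γ·h_c·A = 14.47956 × 2.55889 × 5.735 = 212.491 kN.

F ≈ 212 kN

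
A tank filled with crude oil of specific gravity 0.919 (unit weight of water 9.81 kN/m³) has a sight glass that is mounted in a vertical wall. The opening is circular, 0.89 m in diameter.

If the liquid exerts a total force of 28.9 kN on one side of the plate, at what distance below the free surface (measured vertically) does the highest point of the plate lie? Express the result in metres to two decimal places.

d_top ≈ 4.71 m

γ = 0.919 × 9.81 = 9.01539 kN/m³.
A = π(0.445)² = 0.622114 m².
From F = γ·h_c·A, the centroid depth is h_c = 28.9/(9.01539 × 0.622114) = 5.1528 m.
The centroid is at the centre, 0.445 m below the top of the plate, so the highest point sits at h_top = 5.1528 − 0.445 = 4.7078 m below the surface.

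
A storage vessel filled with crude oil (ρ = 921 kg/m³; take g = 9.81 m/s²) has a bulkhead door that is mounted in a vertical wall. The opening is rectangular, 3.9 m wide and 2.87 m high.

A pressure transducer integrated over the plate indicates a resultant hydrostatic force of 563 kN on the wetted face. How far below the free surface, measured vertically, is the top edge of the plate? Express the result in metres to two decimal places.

d_top ≈ 4.13 m

γ = ρg = 921 × 9.81 / 1000 = 9.03501 kN/m³.
A = 3.9 × 2.87 = 11.193 m².
From F = γ·h_c·A, the centroid depth is h_c = 563/(9.03501 × 11.193) = 5.56715 m.
The centroid lies 2.87/2 = 1.435 m below the top edge, so the top edge sits at h_top = 5.56715 − 1.435 = 4.13215 m below the surface.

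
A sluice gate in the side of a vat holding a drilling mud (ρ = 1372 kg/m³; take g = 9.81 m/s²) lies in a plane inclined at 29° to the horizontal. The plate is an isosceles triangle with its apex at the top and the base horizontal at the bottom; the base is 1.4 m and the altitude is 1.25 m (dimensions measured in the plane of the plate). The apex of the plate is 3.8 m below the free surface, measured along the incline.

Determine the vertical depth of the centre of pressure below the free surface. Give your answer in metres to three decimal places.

γ = ρg = 1372 × 9.81 / 1000 = 13.45932 kN/m³.
Let θ = 29° be the plate's angle to the horizontal; measure y along the incline from where the plane meets the free surface. Vertical depth h = y·sinθ with sinθ = 0.484810.
With the apex up, the centroid sits 2h/3 = 2 × 1.25/3 = 0.833333 m below the apex, so y_c = 3.8 + 0.833333 = 4.63333 m and h_c = 4.63333 × 0.484810 = 2.24628 m.
A = ½ × 1.4 × 1.25 = 0.875 m².
Resultant F = γ·h_c·A = 13.45932 × 2.24628 × 0.875 = 26.4542 kN.
I_c = b·h³/36 = 1.4 × 1.25³/36 = 0.0759549 m⁴.
Centre of pressure: y_p = y_c + I_c/(y_c·A) = 4.63333 + 0.0759549/(4.63333 × 0.875) = 4.63333 + 0.018735 = 4.65207 m along the plane.
Vertically, h_p = y_p·sinθ = 4.65207 × 0.484810 = 2.25537 m.

h_p = 2.255 m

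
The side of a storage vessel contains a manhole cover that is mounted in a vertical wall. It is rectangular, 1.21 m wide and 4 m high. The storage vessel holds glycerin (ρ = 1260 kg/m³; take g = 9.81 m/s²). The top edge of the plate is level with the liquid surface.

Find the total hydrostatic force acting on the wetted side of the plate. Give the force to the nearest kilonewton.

F ≈ 120 kN

γ = ρg = 1260 × 9.81 / 1000 = 12.3606 kN/m³.
The centroid lies 4/2 = 2 m below the top edge, so the centroid depth is h_c = 2 m.
A = 1.21 × 4 = 4.84 m².
Resultant F = γ·h_c·A = 12.3606 × 2 × 4.84 = 119.651 kN.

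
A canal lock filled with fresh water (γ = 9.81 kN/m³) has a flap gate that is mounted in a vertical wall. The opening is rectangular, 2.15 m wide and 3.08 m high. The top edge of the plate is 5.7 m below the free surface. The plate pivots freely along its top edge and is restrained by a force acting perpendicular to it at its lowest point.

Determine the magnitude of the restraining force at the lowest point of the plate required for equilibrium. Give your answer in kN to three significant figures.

P ≈ 252 kN

γ = 9.81 kN/m³.
The centroid lies 3.08/2 = 1.54 m below the top edge, so the centroid depth is h_c = 5.7 + 1.54 = 7.24 m.
A = 2.15 × 3.08 = 6.622 m².
Resultant F = γ·h_c·A = 9.81 × 7.24 × 6.622 = 470.324 kN.
I_c = b·h³/12 = 2.15 × 3.08³/12 = 5.23491 m⁴.
Centre of pressure: y_p = y_c + I_c/(y_c·A) = 7.24 + 5.23491/(7.24 × 6.622) = 7.24 + 0.10919 = 7.34919 m along the plane.
The resultant acts 1.54 + 0.10919 = 1.64919 m (along the plate) below the hinge at the top edge, so the moment about the hinge is M = F × 1.64919 = 470.324 × 1.64919 = 775.654 kN·m.
A normal force at the bottom, 3.08 m from the hinge, must supply this moment: P = 775.654/3.08 = 251.836 kN.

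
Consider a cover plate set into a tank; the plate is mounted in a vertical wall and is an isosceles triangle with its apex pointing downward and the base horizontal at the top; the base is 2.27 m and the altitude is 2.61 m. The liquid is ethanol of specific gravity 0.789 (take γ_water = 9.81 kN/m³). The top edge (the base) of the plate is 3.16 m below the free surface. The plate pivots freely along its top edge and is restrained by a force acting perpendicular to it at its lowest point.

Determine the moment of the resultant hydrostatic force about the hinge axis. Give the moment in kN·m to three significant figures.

γ = 0.789 × 9.81 = 7.74009 kN/m³.
With the apex down, the centroid sits h/3 = 2.61/3 = 0.87 m below the base (the top edge), so the centroid depth is h_c = 3.16 + 0.87 = 4.03 m.
A = ½ × 2.27 × 2.61 = 2.96235 m².
Resultant F = γ·h_c·A = 7.74009 × 4.03 × 2.96235 = 92.4033 kN.
I_c = b·h³/36 = 2.27 × 2.61³/36 = 1.1211 m⁴.
Centre of pressure: y_p = y_c + I_c/(y_c·A) = 4.03 + 1.1211/(4.03 × 2.96235) = 4.03 + 0.0939081 = 4.12391 m along the plane.
The resultant acts 0.87 + 0.0939081 = 0.963908 m (along the plate) below the hinge at the top edge, so the moment about the hinge is M = F × 0.963908 = 92.4033 × 0.963908 = 89.0683 kN·m.

M ≈ 89.1 kN·m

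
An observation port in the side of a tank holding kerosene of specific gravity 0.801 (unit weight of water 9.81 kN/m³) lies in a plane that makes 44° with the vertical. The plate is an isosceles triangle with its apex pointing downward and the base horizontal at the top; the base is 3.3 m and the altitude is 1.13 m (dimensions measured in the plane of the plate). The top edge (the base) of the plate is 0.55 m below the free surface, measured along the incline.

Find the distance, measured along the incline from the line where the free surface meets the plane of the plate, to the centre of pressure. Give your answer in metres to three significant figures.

γ = 0.801 × 9.81 = 7.85781 kN/m³.
The plate makes 44° with the vertical, i.e. θ = 90° − 44° = 46° to the horizontal. Measuring y along the incline from the free-surface line, vertical depth h = y·sinθ with sinθ = 0.719340.
With the apex down, the centroid sits h/3 = 1.13/3 = 0.376667 m below the base (the top edge), so y_c = 0.55 + 0.376667 = 0.926667 m and h_c = 0.926667 × 0.719340 = 0.666589 m.
A = ½ × 3.3 × 1.13 = 1.8645 m².
Resultant F = γ·h_c·A = 7.85781 × 0.666589 × 1.8645 = 9.76612 kN.
I_c = b·h³/36 = 3.3 × 1.13³/36 = 0.132266 m⁴.
Centre of pressure: y_p = y_c + I_c/(y_c·A) = 0.926667 + 0.132266/(0.926667 × 1.8645) = 0.926667 + 0.076553 = 1.00322 m along the plane.

y_p = 1.00 m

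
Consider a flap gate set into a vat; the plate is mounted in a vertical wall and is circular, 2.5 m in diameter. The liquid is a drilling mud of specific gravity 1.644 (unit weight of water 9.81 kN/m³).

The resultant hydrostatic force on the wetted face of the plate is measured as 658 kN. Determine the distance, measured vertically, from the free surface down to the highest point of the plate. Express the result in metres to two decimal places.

d_top ≈ 7.06 m

γ = 1.644 × 9.81 = 16.12764 kN/m³.
A = π(1.25)² = 4.90874 m².
From F = γ·h_c·A, the centroid depth is h_c = 658/(16.12764 × 4.90874) = 8.31161 m.
The centroid is at the centre, 1.25 m below the top of the plate, so the highest point sits at h_top = 8.31161 − 1.25 = 7.06161 m below the surface.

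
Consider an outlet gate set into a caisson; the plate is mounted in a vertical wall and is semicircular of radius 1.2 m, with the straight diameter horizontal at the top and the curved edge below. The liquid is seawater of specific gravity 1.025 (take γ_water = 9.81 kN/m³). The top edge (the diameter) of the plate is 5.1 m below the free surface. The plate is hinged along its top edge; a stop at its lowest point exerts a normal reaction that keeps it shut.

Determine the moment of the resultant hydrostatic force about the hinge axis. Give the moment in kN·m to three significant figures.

γ = 1.025 × 9.81 = 10.05525 kN/m³.
The centroid of a semicircle lies 4r/(3π) = 0.509296 m from the diameter, here below the top edge, so the centroid depth is h_c = 5.1 + 0.509296 = 5.6093 m.
A = πr²/2 = π × 1.2²/2 = 2.26195 m².
Resultant F = γ·h_c·A = 10.05525 × 5.6093 × 2.26195 = 127.581 kN.
I_c = (π/8 − 8/(9π))·r⁴ = 0.109757 × 1.2⁴ = 0.227592 m⁴.
Centre of pressure: y_p = y_c + I_c/(y_c·A) = 5.6093 + 0.227592/(5.6093 × 2.26195) = 5.6093 + 0.0179376 = 5.62724 m along the plane.
The resultant acts 0.509296 + 0.0179376 = 0.527234 m (along the plate) below the hinge at the top edge, so the moment about the hinge is M = F × 0.527234 = 127.581 × 0.527234 = 67.265 kN·m.

M ≈ 67.3 kN·m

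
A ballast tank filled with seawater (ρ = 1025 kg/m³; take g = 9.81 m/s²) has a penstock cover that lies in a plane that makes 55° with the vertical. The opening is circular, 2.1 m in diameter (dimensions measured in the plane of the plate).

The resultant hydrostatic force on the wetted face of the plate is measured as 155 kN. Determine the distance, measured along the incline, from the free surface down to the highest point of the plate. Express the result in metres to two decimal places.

y_top ≈ 6.71 m

γ = ρg = 1025 × 9.81 / 1000 = 10.05525 kN/m³.
A = π(1.05)² = 3.46361 m².
From F = γ·h_c·A, the centroid depth is h_c = 155/(10.05525 × 3.46361) = 4.45051 m.
The plate makes 55° with the vertical, i.e. θ = 90° − 55° = 35° to the horizontal. Measuring y along the incline from the free-surface line, vertical depth h = y·sinθ with sinθ = 0.573576.
Along the incline, y_c = h_c/sinθ = 4.45051/0.573576 = 7.75923 m.
The centroid is at the centre, 1.05 m below the top of the plate, so the highest point sits at y_top = 7.75923 − 1.05 = 6.70923 m along the incline.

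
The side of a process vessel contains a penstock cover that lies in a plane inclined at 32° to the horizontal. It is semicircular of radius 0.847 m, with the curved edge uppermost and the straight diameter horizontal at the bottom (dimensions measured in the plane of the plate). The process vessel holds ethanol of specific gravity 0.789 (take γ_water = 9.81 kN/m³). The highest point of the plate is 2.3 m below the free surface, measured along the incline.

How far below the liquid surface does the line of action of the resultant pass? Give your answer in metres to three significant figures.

h_p = 1.49 m

γ = 0.789 × 9.81 = 7.74009 kN/m³.
Let θ = 32° be the plate's angle to the horizontal; measure y along the incline from where the plane meets the free surface. Vertical depth h = y·sinθ with sinθ = 0.529919.
The centroid lies 4r/(3π) = 0.359478 m above the diameter, so r − 4r/(3π) = 0.847 − 0.359478 = 0.487522 m below the topmost point, so y_c = 2.3 + 0.487522 = 2.78752 m and h_c = 2.78752 × 0.529919 = 1.47716 m.
A = πr²/2 = π × 0.847²/2 = 1.1269 m².
Resultant F = γ·h_c·A = 7.74009 × 1.47716 × 1.1269 = 12.8842 kN.
I_c = (π/8 − 8/(9π))·r⁴ = 0.109757 × 0.847⁴ = 0.0564893 m⁴.
Centre of pressure: y_p = y_c + I_c/(y_c·A) = 2.78752 + 0.0564893/(2.78752 × 1.1269) = 2.78752 + 0.017983 = 2.8055 m along the plane.
Vertically, h_p = y_p·sinθ = 2.8055 × 0.529919 = 1.48669 m.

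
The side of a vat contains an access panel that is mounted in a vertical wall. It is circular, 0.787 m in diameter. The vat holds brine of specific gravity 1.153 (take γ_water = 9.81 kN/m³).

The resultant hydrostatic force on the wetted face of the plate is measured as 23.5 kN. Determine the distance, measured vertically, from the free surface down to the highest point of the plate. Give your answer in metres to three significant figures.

γ = 1.153 × 9.81 = 11.31093 kN/m³.
A = π(0.3935)² = 0.486451 m².
From F = γ·h_c·A, the centroid depth is h_c = 23.5/(11.31093 × 0.486451) = 4.27101 m.
The centroid is at the centre, 0.3935 m below the top of the plate, so the highest point sits at h_top = 4.27101 − 0.3935 = 3.87751 m below the surface.

d_top ≈ 3.88 m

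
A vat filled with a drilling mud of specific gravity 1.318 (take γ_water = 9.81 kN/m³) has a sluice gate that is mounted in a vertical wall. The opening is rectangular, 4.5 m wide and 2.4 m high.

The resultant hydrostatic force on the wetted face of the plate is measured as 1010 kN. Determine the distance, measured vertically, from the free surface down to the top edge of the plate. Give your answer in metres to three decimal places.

d_top ≈ 6.033 m

γ = 1.318 × 9.81 = 12.92958 kN/m³.
A = 4.5 × 2.4 = 10.8 m².
From F = γ·h_c·A, the centroid depth is h_c = 1010/(12.92958 × 10.8) = 7.23291 m.
The centroid lies 2.4/2 = 1.2 m below the top edge, so the top edge sits at h_top = 7.23291 − 1.2 = 6.03291 m below the surface.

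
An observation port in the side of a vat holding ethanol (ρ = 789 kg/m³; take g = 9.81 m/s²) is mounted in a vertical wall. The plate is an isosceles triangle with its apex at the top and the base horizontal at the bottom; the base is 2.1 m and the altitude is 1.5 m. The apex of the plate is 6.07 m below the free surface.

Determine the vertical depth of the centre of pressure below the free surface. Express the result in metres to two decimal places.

h_p = 7.09 m

γ = ρg = 789 × 9.81 / 1000 = 7.74009 kN/m³.
With the apex up, the centroid sits 2h/3 = 2 × 1.5/3 = 1 m below the apex, so the centroid depth is h_c = 6.07 + 1 = 7.07 m.
A = ½ × 2.1 × 1.5 = 1.575 m².
Resultant F = γ·h_c·A = 7.74009 × 7.07 × 1.575 = 86.1878 kN.
I_c = b·h³/36 = 2.1 × 1.5³/36 = 0.196875 m⁴.
Centre of pressure: y_p = y_c + I_c/(y_c·A) = 7.07 + 0.196875/(7.07 × 1.575) = 7.07 + 0.0176803 = 7.08768 m along the plane.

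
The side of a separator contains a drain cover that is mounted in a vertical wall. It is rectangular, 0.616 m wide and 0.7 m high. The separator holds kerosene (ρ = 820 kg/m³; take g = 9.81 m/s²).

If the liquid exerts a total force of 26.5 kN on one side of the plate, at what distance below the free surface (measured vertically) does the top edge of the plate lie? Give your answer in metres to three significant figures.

γ = ρg = 820 × 9.81 / 1000 = 8.0442 kN/m³.
A = 0.616 × 0.7 = 0.4312 m².
From F = γ·h_c·A, the centroid depth is h_c = 26.5/(8.0442 × 0.4312) = 7.63984 m.
The centroid lies 0.7/2 = 0.35 m below the top edge, so the top edge sits at h_top = 7.63984 − 0.35 = 7.28984 m below the surface.

d_top ≈ 7.29 m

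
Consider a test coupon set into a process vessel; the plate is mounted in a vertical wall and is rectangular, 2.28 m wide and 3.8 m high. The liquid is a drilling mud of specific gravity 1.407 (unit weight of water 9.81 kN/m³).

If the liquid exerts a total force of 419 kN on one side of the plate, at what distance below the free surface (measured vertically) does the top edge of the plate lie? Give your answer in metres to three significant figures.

γ = 1.407 × 9.81 = 13.80267 kN/m³.
A = 2.28 × 3.8 = 8.664 m².
From F = γ·h_c·A, the centroid depth is h_c = 419/(13.80267 × 8.664) = 3.50374 m.
The centroid lies 3.8/2 = 1.9 m below the top edge, so the top edge sits at h_top = 3.50374 − 1.9 = 1.60374 m below the surface.

d_top ≈ 1.60 m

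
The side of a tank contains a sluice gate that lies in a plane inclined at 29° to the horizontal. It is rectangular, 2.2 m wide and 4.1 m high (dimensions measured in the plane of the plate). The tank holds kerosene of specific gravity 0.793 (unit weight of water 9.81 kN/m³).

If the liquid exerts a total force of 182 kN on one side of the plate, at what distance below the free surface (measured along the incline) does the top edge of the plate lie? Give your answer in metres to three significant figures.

γ = 0.793 × 9.81 = 7.77933 kN/m³.
A = 2.2 × 4.1 = 9.02 m².
From F = γ·h_c·A, the centroid depth is h_c = 182/(7.77933 × 9.02) = 2.59372 m.
Let θ = 29° be the plate's angle to the horizontal; measure y along the incline from where the plane meets the free surface. Vertical depth h = y·sinθ with sinθ = 0.484810.
Along the incline, y_c = h_c/sinθ = 2.59372/0.484810 = 5.34997 m.
The centroid lies 4.1/2 = 2.05 m below the top edge, so the top edge sits at y_top = 5.34997 − 2.05 = 3.29997 m along the incline.

y_top ≈ 3.30 m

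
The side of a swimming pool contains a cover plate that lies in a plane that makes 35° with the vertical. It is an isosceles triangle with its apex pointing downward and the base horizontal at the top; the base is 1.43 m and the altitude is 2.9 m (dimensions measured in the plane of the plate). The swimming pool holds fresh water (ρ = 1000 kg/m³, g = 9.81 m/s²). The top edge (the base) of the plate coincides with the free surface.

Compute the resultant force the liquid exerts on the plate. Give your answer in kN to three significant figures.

γ = ρg = 1000 × 9.81 = 9810 N/m³ = 9.81 kN/m³.
The plate makes 35° with the vertical, i.e. θ = 90° − 35° = 55° to the horizontal. Measuring y along the incline from the free-surface line, vertical depth h = y·sinθ with sinθ = 0.819152.
With the apex down, the centroid sits h/3 = 2.9/3 = 0.966667 m below the base (the top edge), so y_c = 0.966667 m and h_c = 0.966667 × 0.819152 = 0.791847 m.
A = ½ × 1.43 × 2.9 = 2.0735 m².
Resultant F = γ·h_c·A = 9.81 × 0.791847 × 2.0735 = 16.107 kN.

F ≈ 16.1 kN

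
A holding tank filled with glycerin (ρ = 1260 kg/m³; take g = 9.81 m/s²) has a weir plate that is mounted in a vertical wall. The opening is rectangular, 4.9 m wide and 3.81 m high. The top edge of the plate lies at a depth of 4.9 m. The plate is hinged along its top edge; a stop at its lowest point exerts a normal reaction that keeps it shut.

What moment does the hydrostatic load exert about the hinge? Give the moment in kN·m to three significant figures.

γ = ρg = 1260 × 9.81 / 1000 = 12.3606 kN/m³.
The centroid lies 3.81/2 = 1.905 m below the top edge, so the centroid depth is h_c = 4.9 + 1.905 = 6.805 m.
A = 4.9 × 3.81 = 18.669 m².
Resultant F = γ·h_c·A = 12.3606 × 6.805 × 18.669 = 1570.32 kN.
I_c = b·h³/12 = 4.9 × 3.81³/12 = 22.5834 m⁴.
Centre of pressure: y_p = y_c + I_c/(y_c·A) = 6.805 + 22.5834/(6.805 × 18.669) = 6.805 + 0.177762 = 6.98276 m along the plane.
The resultant acts 1.905 + 0.177762 = 2.08276 m (along the plate) below the hinge at the top edge, so the moment about the hinge is M = F × 2.08276 = 1570.32 × 2.08276 = 3270.6 kN·m.

M ≈ 3270 kN·m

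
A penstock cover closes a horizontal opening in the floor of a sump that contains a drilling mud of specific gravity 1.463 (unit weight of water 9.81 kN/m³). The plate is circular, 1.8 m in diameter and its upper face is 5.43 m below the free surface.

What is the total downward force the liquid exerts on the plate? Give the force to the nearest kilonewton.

F ≈ 198 kN

γ = 1.463 × 9.81 = 14.35203 kN/m³.
The plate is horizontal, so pressure is uniform at p = γ·h = 14.35203 × 5.43 = 77.9315 kN/m².
A = π(0.9)² = 2.54469 m².
F = p·A = 77.9315 × 2.54469 = 198.312 kN.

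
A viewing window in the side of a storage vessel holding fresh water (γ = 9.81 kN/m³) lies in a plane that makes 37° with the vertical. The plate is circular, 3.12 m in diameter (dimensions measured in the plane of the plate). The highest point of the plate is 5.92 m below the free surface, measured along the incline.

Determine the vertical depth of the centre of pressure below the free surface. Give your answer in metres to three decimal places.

h_p = 6.039 m

γ = 9.81 kN/m³.
The plate makes 37° with the vertical, i.e. θ = 90° − 37° = 53° to the horizontal. Measuring y along the incline from the free-surface line, vertical depth h = y·sinθ with sinθ = 0.798636.
The centroid is at the centre, 1.56 m below the top of the plate, so y_c = 5.92 + 1.56 = 7.48 m and h_c = 7.48 × 0.798636 = 5.9738 m.
A = π(1.56)² = 7.64538 m².
Resultant F = γ·h_c·A = 9.81 × 5.9738 × 7.64538 = 448.042 kN.
I_c = πr⁴/4 = π × 1.56⁴/4 = 4.65145 m⁴.
Centre of pressure: y_p = y_c + I_c/(y_c·A) = 7.48 + 4.65145/(7.48 × 7.64538) = 7.48 + 0.0813369 = 7.56134 m along the plane.
Vertically, h_p = y_p·sinθ = 7.56134 × 0.798636 = 6.03876 m.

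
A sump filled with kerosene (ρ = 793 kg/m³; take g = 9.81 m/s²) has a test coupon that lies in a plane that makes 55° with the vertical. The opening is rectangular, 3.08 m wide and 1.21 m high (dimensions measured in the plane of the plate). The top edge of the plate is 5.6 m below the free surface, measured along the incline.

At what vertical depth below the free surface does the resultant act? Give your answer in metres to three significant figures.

γ = ρg = 793 × 9.81 / 1000 = 7.77933 kN/m³.
The plate makes 55° with the vertical, i.e. θ = 90° − 55° = 35° to the horizontal. Measuring y along the incline from the free-surface line, vertical depth h = y·sinθ with sinθ = 0.573576.
The centroid lies 1.21/2 = 0.605 m below the top edge, so y_c = 5.6 + 0.605 = 6.205 m and h_c = 6.205 × 0.573576 = 3.55904 m.
A = 3.08 × 1.21 = 3.7268 m².
Resultant F = γ·h_c·A = 7.77933 × 3.55904 × 3.7268 = 103.184 kN.
I_c = b·h³/12 = 3.08 × 1.21³/12 = 0.454701 m⁴.
Centre of pressure: y_p = y_c + I_c/(y_c·A) = 6.205 + 0.454701/(6.205 × 3.7268) = 6.205 + 0.0196629 = 6.22466 m along the plane.
Vertically, h_p = y_p·sinθ = 6.22466 × 0.573576 = 3.57032 m.

h_p = 3.57 m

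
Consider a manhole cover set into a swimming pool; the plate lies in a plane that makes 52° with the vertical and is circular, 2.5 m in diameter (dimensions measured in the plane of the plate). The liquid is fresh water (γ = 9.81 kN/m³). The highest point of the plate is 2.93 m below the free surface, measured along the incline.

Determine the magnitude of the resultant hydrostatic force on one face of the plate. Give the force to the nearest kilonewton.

γ = 9.81 kN/m³.
The plate makes 52° with the vertical, i.e. θ = 90° − 52° = 38° to the horizontal. Measuring y along the incline from the free-surface line, vertical depth h = y·sinθ with sinθ = 0.615661.
The centroid is at the centre, 1.25 m below the top of the plate, so y_c = 2.93 + 1.25 = 4.18 m and h_c = 4.18 × 0.615661 = 2.57346 m.
A = π(1.25)² = 4.90874 m².
Resultant F = γ·h_c·A = 9.81 × 2.57346 × 4.90874 = 123.924 kN.

F ≈ 124 kN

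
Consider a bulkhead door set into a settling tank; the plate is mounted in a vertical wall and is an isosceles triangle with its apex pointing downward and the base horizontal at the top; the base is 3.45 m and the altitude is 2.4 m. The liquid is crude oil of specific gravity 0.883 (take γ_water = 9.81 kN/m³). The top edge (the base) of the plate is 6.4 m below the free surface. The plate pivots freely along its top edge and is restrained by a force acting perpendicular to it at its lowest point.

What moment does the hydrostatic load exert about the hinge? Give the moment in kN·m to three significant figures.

M ≈ 218 kN·m

γ = 0.883 × 9.81 = 8.66223 kN/m³.
With the apex down, the centroid sits h/3 = 2.4/3 = 0.8 m below the base (the top edge), so the centroid depth is h_c = 6.4 + 0.8 = 7.2 m.
A = ½ × 3.45 × 2.4 = 4.14 m².
Resultant F = γ·h_c·A = 8.66223 × 7.2 × 4.14 = 258.204 kN.
I_c = b·h³/36 = 3.45 × 2.4³/36 = 1.3248 m⁴.
Centre of pressure: y_p = y_c + I_c/(y_c·A) = 7.2 + 1.3248/(7.2 × 4.14) = 7.2 + 0.0444444 = 7.24444 m along the plane.
The resultant acts 0.8 + 0.0444444 = 0.844444 m (along the plate) below the hinge at the top edge, so the moment about the hinge is M = F × 0.844444 = 258.204 × 0.844444 = 218.039 kN·m.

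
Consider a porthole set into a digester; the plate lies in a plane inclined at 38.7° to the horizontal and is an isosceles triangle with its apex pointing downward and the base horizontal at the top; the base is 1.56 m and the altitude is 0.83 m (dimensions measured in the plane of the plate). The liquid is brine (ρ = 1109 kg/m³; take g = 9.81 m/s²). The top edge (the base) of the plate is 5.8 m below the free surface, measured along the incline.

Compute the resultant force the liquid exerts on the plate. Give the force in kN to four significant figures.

γ = ρg = 1109 × 9.81 / 1000 = 10.87929 kN/m³.
Let θ = 38.7° be the plate's angle to the horizontal; measure y along the incline from where the plane meets the free surface. Vertical depth h = y·sinθ with sinθ = 0.625243.
With the apex down, the centroid sits h/3 = 0.83/3 = 0.276667 m below the base (the top edge), so y_c = 5.8 + 0.276667 = 6.07667 m and h_c = 6.07667 × 0.625243 = 3.7994 m.
A = ½ × 1.56 × 0.83 = 0.6474 m².
Resultant F = γ·h_c·A = 10.87929 × 3.7994 × 0.6474 = 26.7601 kN.

F ≈ 26.76 kN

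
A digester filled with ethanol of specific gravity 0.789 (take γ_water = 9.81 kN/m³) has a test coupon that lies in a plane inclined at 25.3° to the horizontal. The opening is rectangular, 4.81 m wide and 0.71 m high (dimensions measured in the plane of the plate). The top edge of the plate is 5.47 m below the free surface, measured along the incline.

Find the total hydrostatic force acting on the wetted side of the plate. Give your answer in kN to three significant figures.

γ = 0.789 × 9.81 = 7.74009 kN/m³.
Let θ = 25.3° be the plate's angle to the horizontal; measure y along the incline from where the plane meets the free surface. Vertical depth h = y·sinθ with sinθ = 0.427358.
The centroid lies 0.71/2 = 0.355 m below the top edge, so y_c = 5.47 + 0.355 = 5.825 m and h_c = 5.825 × 0.427358 = 2.48936 m.
A = 4.81 × 0.71 = 3.4151 m².
Resultant F = γ·h_c·A = 7.74009 × 2.48936 × 3.4151 = 65.8017 kN.

F ≈ 65.8 kN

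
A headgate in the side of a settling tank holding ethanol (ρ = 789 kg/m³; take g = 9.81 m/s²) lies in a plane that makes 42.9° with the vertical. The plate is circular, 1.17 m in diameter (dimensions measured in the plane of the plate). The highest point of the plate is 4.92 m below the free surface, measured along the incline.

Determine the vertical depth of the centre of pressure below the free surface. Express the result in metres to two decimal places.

γ = ρg = 789 × 9.81 / 1000 = 7.74009 kN/m³.
The plate makes 42.9° with the vertical, i.e. θ = 90° − 42.9° = 47.1° to the horizontal. Measuring y along the incline from the free-surface line, vertical depth h = y·sinθ with sinθ = 0.732543.
The centroid is at the centre, 0.585 m below the top of the plate, so y_c = 4.92 + 0.585 = 5.505 m and h_c = 5.505 × 0.732543 = 4.03265 m.
A = π(0.585)² = 1.07513 m².
Resultant F = γ·h_c·A = 7.74009 × 4.03265 × 1.07513 = 33.5581 kN.
I_c = πr⁴/4 = π × 0.585⁴/4 = 0.0919842 m⁴.
Centre of pressure: y_p = y_c + I_c/(y_c·A) = 5.505 + 0.0919842/(5.505 × 1.07513) = 5.505 + 0.0155416 = 5.52054 m along the plane.
Vertically, h_p = y_p·sinθ = 5.52054 × 0.732543 = 4.04403 m.

h_p = 4.04 m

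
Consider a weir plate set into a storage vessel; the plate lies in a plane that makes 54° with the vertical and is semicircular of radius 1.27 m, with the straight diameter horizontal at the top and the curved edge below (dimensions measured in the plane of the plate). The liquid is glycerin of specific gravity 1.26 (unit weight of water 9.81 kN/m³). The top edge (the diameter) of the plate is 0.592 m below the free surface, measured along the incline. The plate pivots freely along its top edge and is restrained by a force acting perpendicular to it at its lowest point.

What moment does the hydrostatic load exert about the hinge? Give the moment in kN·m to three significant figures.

M ≈ 13.3 kN·m

γ = 1.26 × 9.81 = 12.3606 kN/m³.
The plate makes 54° with the vertical, i.e. θ = 90° − 54° = 36° to the horizontal. Measuring y along the incline from the free-surface line, vertical depth h = y·sinθ with sinθ = 0.587785.
The centroid of a semicircle lies 4r/(3π) = 0.539005 m from the diameter, here below the top edge, so y_c = 0.592 + 0.539005 = 1.13101 m and h_c = 1.13101 × 0.587785 = 0.664791 m.
A = πr²/2 = π × 1.27²/2 = 2.53354 m².
Resultant F = γ·h_c·A = 12.3606 × 0.664791 × 2.53354 = 20.8186 kN.
I_c = (π/8 − 8/(9π))·r⁴ = 0.109757 × 1.27⁴ = 0.285527 m⁴.
Centre of pressure: y_p = y_c + I_c/(y_c·A) = 1.13101 + 0.285527/(1.13101 × 2.53354) = 1.13101 + 0.0996444 = 1.23065 m along the plane.
The resultant acts 0.539005 + 0.0996444 = 0.638649 m (along the plate) below the hinge at the top edge, so the moment about the hinge is M = F × 0.638649 = 20.8186 × 0.638649 = 13.2958 kN·m.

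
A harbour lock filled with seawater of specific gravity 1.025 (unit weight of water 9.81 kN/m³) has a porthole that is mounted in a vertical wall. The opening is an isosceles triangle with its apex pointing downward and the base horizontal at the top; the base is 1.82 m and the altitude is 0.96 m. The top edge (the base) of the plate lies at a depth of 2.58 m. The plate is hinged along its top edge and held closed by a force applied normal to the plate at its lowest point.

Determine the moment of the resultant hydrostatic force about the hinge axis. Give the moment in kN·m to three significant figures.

γ = 1.025 × 9.81 = 10.05525 kN/m³.
With the apex down, the centroid sits h/3 = 0.96/3 = 0.32 m below the base (the top edge), so the centroid depth is h_c = 2.58 + 0.32 = 2.9 m.
A = ½ × 1.82 × 0.96 = 0.8736 m².
Resultant F = γ·h_c·A = 10.05525 × 2.9 × 0.8736 = 25.4744 kN.
I_c = b·h³/36 = 1.82 × 0.96³/36 = 0.0447283 m⁴.
Centre of pressure: y_p = y_c + I_c/(y_c·A) = 2.9 + 0.0447283/(2.9 × 0.8736) = 2.9 + 0.0176552 = 2.91766 m along the plane.
The resultant acts 0.32 + 0.0176552 = 0.337655 m (along the plate) below the hinge at the top edge, so the moment about the hinge is M = F × 0.337655 = 25.4744 × 0.337655 = 8.60156 kN·m.

M ≈ 8.60 kN·m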